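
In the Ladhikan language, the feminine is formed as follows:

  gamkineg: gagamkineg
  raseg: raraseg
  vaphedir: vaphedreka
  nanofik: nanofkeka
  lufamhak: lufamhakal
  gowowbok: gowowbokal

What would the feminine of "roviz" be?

rovzeka

nanofik and lufamhak both end in -k yet inflect differently (nanofkeka, lufamhakal), so the final letter is not what conditions the rule; the last vowel is.
"roviz" has last vowel 'i'. The stems whose last vowel is 'i' (vaphedir → vaphedreka, nanofik → nanofkeka) delete the last vowel and add -eka.
The other patterns: stems whose last vowel is 'e' repeat the first consonant+vowel as a prefix; stems whose last vowel is 'a' or 'o' add -al.
So roviz → rovzeka.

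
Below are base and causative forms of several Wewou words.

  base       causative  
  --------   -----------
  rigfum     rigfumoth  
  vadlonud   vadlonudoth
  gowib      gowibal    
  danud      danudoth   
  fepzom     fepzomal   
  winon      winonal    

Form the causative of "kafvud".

kafvudoth

rigfum and fepzom both end in -m yet inflect differently (rigfumoth, fepzomal), so the final letter is not what conditions the rule; the last vowel is.
"kafvud" has last vowel 'u'. The stems whose last vowel is 'u' (vadlonud → vadlonudoth, danud → danudoth, rigfum → rigfumoth) add -oth.
The other pattern: stems whose last vowel is 'i' or 'o' add -al.
So kafvud → kafvudoth.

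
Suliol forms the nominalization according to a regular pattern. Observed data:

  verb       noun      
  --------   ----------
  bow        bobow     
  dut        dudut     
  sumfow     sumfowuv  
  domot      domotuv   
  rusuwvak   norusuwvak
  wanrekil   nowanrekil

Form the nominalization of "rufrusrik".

norufrusrik

bow and sumfow both end in -w yet inflect differently (bobow, sumfowuv), so the final letter is not what conditions the rule; the number of vowels is.
"rufrusrik" has 3 vowels. The stems with 3 vowels (rusuwvak → norusuwvak, wanrekil → nowanrekil) add the prefix no-.
So rufrusrik → norufrusrik.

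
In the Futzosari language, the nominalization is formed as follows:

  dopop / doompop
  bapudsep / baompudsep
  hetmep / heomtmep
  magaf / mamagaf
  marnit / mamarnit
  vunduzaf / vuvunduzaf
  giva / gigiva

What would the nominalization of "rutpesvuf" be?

rurutpesvuf

dopop and magaf both have 2 vowels yet inflect differently (doompop, mamagaf), so the number of vowels is not what conditions the rule; the final letter is.
"rutpesvuf" ends in -f. The stems ending in -f (magaf → mamagaf, vunduzaf → vuvunduzaf) repeat the first consonant+vowel as a prefix.
The other pattern: stems ending in -p insert -om- after the first vowel.
So rutpesvuf → rurutpesvuf.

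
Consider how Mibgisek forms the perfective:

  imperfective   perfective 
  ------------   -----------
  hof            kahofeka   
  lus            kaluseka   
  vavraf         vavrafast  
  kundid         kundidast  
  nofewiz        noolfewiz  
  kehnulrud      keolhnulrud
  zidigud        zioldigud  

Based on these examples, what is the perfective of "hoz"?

"hoz" has 1 vowel. The stems with 1 vowel (hof → kahofeka, lus → kaluseka) add ka- … -eka around the stem.
So hoz → kahozeka.

kahozeka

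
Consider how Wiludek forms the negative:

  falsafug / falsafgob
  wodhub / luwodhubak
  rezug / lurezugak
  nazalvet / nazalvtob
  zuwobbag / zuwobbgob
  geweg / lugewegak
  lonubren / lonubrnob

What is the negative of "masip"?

rezug and zuwobbag both end in -g yet inflect differently (lurezugak, zuwobbgob), so the final letter is not what conditions the rule; the number of vowels is.
"masip" has 2 vowels. The stems with 2 vowels (rezug → lurezugak, wodhub → luwodhubak, geweg → lugewegak) add lu- … -ak around the stem.
So masip → lumasipak.

lumasipak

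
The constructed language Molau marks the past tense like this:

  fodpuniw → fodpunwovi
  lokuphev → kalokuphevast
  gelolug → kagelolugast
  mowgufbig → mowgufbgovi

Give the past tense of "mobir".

mobrovi

mowgufbig and gelolug both end in -g yet inflect differently (mowgufbgovi, kagelolugast), so the final letter is not what conditions the rule; the last vowel is.
"mobir" has last vowel 'i'. The stems whose last vowel is 'i' (mowgufbig → mowgufbgovi, fodpuniw → fodpunwovi) delete the last vowel and add -ovi.
The other pattern: stems whose last vowel is 'e' or 'u' add ka- … -ast around the stem.
So mobir → mobrovi.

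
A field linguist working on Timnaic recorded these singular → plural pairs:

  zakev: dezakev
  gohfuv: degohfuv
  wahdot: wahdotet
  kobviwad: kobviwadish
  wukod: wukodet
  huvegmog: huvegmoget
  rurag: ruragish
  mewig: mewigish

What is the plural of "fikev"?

huvegmog and rurag both end in -g yet inflect differently (huvegmoget, ruragish), so the final letter is not what conditions the rule; the last vowel is.
"fikev" has last vowel 'e'. The one such stem in the data (zakev → dezakev) adds the prefix de-, so the same rule applies.
So fikev → defikev.

defikev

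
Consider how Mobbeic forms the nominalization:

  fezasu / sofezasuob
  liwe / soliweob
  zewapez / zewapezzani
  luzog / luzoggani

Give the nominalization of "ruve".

liwe and zewapez both have last vowel 'e' yet inflect differently (soliweob, zewapezzani), so the last vowel is not what conditions the rule; whether the stem ends in a vowel or a consonant is.
"ruve" ends in a vowel. The stems ending in a vowel (fezasu → sofezasuob, liwe → soliweob) add so- … -ob around the stem.
So ruve → soruveob.

soruveob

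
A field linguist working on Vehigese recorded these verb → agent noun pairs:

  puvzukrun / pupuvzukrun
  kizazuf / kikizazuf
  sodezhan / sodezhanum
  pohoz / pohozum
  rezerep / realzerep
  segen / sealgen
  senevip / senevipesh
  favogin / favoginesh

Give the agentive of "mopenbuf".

momopenbuf

puvzukrun and sodezhan both end in -n yet inflect differently (pupuvzukrun, sodezhanum), so the final letter is not what conditions the rule; the last vowel is.
"mopenbuf" has last vowel 'u'. The stems whose last vowel is 'u' (puvzukrun → pupuvzukrun, kizazuf → kikizazuf) repeat the first consonant+vowel as a prefix.
So mopenbuf → momopenbuf.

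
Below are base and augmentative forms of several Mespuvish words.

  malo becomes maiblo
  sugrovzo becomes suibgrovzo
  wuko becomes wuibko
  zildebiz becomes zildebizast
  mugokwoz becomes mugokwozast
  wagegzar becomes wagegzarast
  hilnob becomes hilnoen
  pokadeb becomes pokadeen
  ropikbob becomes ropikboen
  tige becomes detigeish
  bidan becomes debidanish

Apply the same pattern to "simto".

malo and mugokwoz both have last vowel 'o' yet inflect differently (maiblo, mugokwozast), so the last vowel is not what conditions the rule; the final letter is.
"simto" ends in -o. The stems ending in -o (malo → maiblo, sugrovzo → suibgrovzo, wuko → wuibko) insert -ib- after the first vowel.
The other patterns: stems ending in -r or -z add -ast; stems ending in -b drop the final letter and add -en; stems ending in -e or -n add de- … -ish around the stem.
So simto → siibmto.

siibmto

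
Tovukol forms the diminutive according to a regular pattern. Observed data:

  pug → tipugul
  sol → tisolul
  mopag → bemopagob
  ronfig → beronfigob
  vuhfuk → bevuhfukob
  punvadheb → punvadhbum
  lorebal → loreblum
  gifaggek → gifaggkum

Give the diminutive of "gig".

tigigul

pug and mopag both end in -g yet inflect differently (tipugul, bemopagob), so the final letter is not what conditions the rule; the number of vowels is.
"gig" has 1 vowel. The stems with 1 vowel (pug → tipugul, sol → tisolul) add ti- … -ul around the stem.
The other patterns: stems with 2 vowels add be- … -ob around the stem; stems with 3 vowels delete the last vowel and add -um.
So gig → tigigul.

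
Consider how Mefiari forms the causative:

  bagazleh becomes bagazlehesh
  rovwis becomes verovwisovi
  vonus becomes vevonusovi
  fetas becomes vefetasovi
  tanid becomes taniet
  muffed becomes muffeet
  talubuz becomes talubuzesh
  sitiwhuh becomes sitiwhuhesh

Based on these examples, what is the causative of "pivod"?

"pivod" ends in -d. The stems ending in -d (muffed → muffeet, tanid → taniet) drop the final letter and add -et.
The other patterns: stems ending in -s add ve- … -ovi around the stem; stems ending in -h or -z add -esh.
So pivod → pivoet.

pivoet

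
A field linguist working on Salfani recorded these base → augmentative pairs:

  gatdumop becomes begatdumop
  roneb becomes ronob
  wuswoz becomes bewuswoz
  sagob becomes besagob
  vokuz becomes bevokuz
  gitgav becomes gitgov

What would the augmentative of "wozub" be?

"wozub" has last vowel 'u'. The one such stem in the data (vokuz → bevokuz) adds the prefix be-, so the same rule applies.
So wozub → bewozub.

bewozub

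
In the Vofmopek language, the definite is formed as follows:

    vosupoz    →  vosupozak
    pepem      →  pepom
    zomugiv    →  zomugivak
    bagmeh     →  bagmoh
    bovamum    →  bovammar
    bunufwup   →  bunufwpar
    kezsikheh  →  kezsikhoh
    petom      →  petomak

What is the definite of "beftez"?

bovamum and pepem both end in -m yet inflect differently (bovammar, pepom), so the final letter is not what conditions the rule; the last vowel is.
"beftez" has last vowel 'e'. The stems whose last vowel is 'e' (pepem → pepom, bagmeh → bagmoh, kezsikheh → kezsikhoh) change the last vowel to 'o'.
The other patterns: stems whose last vowel is 'u' delete the last vowel and add -ar; stems whose last vowel is 'i' or 'o' add -ak.
So beftez → beftoz.

beftoz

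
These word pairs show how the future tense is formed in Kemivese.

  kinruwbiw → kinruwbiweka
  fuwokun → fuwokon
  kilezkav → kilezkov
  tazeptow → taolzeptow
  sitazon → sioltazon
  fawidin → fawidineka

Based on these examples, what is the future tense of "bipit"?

bipiteka

"bipit" has last vowel 'i'. The stems whose last vowel is 'i' (kinruwbiw → kinruwbiweka, fawidin → fawidineka) add -eka.
So bipit → bipiteka.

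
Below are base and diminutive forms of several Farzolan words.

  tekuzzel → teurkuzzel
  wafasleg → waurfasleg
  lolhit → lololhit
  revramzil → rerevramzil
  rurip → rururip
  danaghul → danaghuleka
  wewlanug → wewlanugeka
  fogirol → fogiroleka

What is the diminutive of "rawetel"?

raurwetel

"rawetel" has last vowel 'e'. The stems whose last vowel is 'e' (tekuzzel → teurkuzzel, wafasleg → waurfasleg) insert -ur- after the first vowel.
So rawetel → raurwetel.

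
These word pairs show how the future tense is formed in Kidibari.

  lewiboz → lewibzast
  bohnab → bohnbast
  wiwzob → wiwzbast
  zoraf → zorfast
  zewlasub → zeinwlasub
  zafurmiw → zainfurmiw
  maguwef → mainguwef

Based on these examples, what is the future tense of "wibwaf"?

bohnab and zewlasub both end in -b yet inflect differently (bohnbast, zeinwlasub), so the final letter is not what conditions the rule; the last vowel is.
"wibwaf" has last vowel 'a'. The stems whose last vowel is 'a' (bohnab → bohnbast, zoraf → zorfast) delete the last vowel and add -ast.
So wibwaf → wibwfast.

wibwfast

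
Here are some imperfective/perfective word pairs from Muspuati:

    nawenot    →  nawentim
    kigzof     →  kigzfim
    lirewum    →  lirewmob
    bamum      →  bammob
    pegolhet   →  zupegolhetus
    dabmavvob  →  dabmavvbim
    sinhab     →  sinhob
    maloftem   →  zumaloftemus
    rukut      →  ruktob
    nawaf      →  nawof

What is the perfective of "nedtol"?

nedtlim

dabmavvob and sinhab both end in -b yet inflect differently (dabmavvbim, sinhob), so the final letter is not what conditions the rule; the last vowel is.
"nedtol" has last vowel 'o'. The stems whose last vowel is 'o' (kigzof → kigzfim, nawenot → nawentim, dabmavvob → dabmavvbim) delete the last vowel and add -im.
The other patterns: stems whose last vowel is 'a' change the last vowel to 'o'; stems whose last vowel is 'u' delete the last vowel and add -ob; stems whose last vowel is 'e' add zu- … -us around the stem.
So nedtol → nedtlim.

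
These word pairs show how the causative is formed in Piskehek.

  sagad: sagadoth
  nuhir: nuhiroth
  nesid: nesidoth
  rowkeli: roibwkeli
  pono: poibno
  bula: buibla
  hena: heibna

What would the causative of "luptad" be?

luptadoth

nuhir and rowkeli both have last vowel 'i' yet inflect differently (nuhiroth, roibwkeli), so the last vowel is not what conditions the rule; whether the stem ends in a vowel or a consonant is.
"luptad" ends in a consonant. The stems ending in a consonant (sagad → sagadoth, nuhir → nuhiroth, nesid → nesidoth) add -oth.
The other pattern: stems ending in a vowel insert -ib- after the first vowel.
So luptad → luptadoth.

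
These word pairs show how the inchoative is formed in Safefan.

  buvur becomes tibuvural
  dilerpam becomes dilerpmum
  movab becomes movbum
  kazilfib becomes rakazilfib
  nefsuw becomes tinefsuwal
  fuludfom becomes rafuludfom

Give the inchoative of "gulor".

ragulor

movab and kazilfib both end in -b yet inflect differently (movbum, rakazilfib), so the final letter is not what conditions the rule; the last vowel is.
"gulor" has last vowel 'o'. The one such stem in the data (fuludfom → rafuludfom) adds the prefix ra-, so the same rule applies.
So gulor → ragulor.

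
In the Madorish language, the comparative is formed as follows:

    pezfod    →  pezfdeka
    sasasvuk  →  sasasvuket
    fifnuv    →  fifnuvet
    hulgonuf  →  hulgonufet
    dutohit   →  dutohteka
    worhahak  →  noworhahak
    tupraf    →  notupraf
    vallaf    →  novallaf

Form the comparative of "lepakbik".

sasasvuk and worhahak both end in -k yet inflect differently (sasasvuket, noworhahak), so the final letter is not what conditions the rule; the last vowel is.
"lepakbik" has last vowel 'i'. The one such stem in the data (dutohit → dutohteka) deletes the last vowel and adds -eka (as does pezfod), so the same rule applies.
So lepakbik → lepakbkeka.

lepakbkeka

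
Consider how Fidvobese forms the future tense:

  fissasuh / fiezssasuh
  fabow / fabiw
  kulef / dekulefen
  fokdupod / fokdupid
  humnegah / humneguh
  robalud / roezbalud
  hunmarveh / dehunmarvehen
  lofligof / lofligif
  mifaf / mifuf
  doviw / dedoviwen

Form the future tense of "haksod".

lofligof and mifaf both end in -f yet inflect differently (lofligif, mifuf), so the final letter is not what conditions the rule; the last vowel is.
"haksod" has last vowel 'o'. The stems whose last vowel is 'o' (lofligof → lofligif, fabow → fabiw, fokdupod → fokdupid) change the last vowel to 'i'.
So haksod → haksid.

haksid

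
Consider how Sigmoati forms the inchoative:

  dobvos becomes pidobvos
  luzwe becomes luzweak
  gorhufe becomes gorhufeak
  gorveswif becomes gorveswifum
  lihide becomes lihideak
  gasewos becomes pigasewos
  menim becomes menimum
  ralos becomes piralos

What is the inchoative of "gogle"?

gorhufe and gasewos both begin with g- yet inflect differently (gorhufeak, pigasewos), so the first letter is not what conditions the rule; the final letter is.
"gogle" ends in -e. The stems ending in -e (gorhufe → gorhufeak, luzwe → luzweak, lihide → lihideak) add -ak.
The other patterns: stems ending in -s add the prefix pi-; stems ending in -f or -m add -um.
So gogle → gogleak.

gogleak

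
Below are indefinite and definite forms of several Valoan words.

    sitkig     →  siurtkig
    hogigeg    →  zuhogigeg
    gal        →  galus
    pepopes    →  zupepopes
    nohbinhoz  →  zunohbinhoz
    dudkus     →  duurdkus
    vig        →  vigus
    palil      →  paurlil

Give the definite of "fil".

vig and sitkig both end in -g yet inflect differently (vigus, siurtkig), so the final letter is not what conditions the rule; the number of vowels is.
"fil" has 1 vowel. The stems with 1 vowel (gal → galus, vig → vigus) add -us.
The other patterns: stems with 2 vowels insert -ur- after the first vowel; stems with 3 vowels add the prefix zu-.
So fil → filus.

filus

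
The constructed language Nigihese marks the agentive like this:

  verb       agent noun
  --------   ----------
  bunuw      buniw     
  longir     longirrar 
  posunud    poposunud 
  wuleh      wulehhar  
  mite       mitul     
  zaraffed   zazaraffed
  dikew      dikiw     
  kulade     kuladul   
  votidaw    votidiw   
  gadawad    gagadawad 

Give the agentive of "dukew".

dukiw

zaraffed and mite both have last vowel 'e' yet inflect differently (zazaraffed, mitul), so the last vowel is not what conditions the rule; the final letter is.
"dukew" ends in -w. The stems ending in -w (dikew → dikiw, votidaw → votidiw, bunuw → buniw) change the last vowel to 'i'.
So dukew → dukiw.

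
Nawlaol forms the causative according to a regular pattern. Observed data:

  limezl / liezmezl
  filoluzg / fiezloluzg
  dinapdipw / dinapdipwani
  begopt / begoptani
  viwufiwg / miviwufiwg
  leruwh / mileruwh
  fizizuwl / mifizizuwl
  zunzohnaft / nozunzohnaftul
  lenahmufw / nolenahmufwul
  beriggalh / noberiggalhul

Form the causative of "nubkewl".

minubkewl

filoluzg and viwufiwg both end in -g yet inflect differently (fiezloluzg, miviwufiwg), so the final letter is not what conditions the rule; the second-to-last letter is.
"nubkewl" has second-to-last letter 'w'. The stems whose second-to-last letter is 'w' (viwufiwg → miviwufiwg, leruwh → mileruwh, fizizuwl → mifizizuwl) add the prefix mi-.
The other patterns: stems whose second-to-last letter is 'z' insert -ez- after the first vowel; stems whose second-to-last letter is 'p' add -ani; stems whose second-to-last letter is 'f' or 'l' add no- … -ul around the stem.
So nubkewl → minubkewl.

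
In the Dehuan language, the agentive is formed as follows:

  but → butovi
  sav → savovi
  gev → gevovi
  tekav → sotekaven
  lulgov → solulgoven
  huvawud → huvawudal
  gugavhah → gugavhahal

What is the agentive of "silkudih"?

sav and tekav both end in -v yet inflect differently (savovi, sotekaven), so the final letter is not what conditions the rule; the number of vowels is.
"silkudih" has 3 vowels. The stems with 3 vowels (huvawud → huvawudal, gugavhah → gugavhahal) add -al.
So silkudih → silkudihal.

silkudihal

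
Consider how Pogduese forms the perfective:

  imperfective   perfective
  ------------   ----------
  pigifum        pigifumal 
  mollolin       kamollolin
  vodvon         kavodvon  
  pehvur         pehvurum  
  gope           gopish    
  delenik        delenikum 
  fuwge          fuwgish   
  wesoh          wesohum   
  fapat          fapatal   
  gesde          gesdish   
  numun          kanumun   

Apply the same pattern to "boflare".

boflarish

pigifum and numun both have last vowel 'u' yet inflect differently (pigifumal, kanumun), so the last vowel is not what conditions the rule; the final letter is.
"boflare" ends in -e. The stems ending in -e (gope → gopish, fuwge → fuwgish, gesde → gesdish) drop the final letter and add -ish.
The other patterns: stems ending in -m or -t add -al; stems ending in -n add the prefix ka-; stems ending in -h, -k or -r add -um.
So boflare → boflarish.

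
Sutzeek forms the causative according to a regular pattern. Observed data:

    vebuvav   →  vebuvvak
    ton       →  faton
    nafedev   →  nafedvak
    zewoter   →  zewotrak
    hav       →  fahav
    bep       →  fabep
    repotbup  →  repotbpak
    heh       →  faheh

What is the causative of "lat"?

"lat" has 1 vowel. The stems with 1 vowel (heh → faheh, ton → faton, bep → fabep) add the prefix fa-.
So lat → falat.

falat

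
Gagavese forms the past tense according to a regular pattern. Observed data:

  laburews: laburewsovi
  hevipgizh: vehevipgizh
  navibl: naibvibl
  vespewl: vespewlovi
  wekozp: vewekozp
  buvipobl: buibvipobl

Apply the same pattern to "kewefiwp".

kewefiwpovi

"kewefiwp" has second-to-last letter 'w'. The stems whose second-to-last letter is 'w' (laburews → laburewsovi, vespewl → vespewlovi) add -ovi.
The other patterns: stems whose second-to-last letter is 'b' insert -ib- after the first vowel; stems whose second-to-last letter is 'z' add the prefix ve-.
So kewefiwp → kewefiwpovi.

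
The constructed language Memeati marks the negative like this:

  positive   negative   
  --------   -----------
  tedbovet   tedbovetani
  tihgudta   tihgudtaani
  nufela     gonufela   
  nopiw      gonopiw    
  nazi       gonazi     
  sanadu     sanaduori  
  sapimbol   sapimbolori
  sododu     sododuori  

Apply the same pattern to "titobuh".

titobuhani

"titobuh" begins with t-. The stems beginning with t- (tedbovet → tedbovetani, tihgudta → tihgudtaani) add -ani.
The other patterns: stems beginning with n- add the prefix go-; stems beginning with s- add -ori.
So titobuh → titobuhani.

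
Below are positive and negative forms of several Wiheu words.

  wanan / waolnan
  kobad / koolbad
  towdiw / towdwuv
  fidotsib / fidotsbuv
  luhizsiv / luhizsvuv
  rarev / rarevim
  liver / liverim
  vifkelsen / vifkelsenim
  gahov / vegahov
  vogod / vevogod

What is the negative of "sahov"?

luhizsiv and rarev both end in -v yet inflect differently (luhizsvuv, rarevim), so the final letter is not what conditions the rule; the last vowel is.
"sahov" has last vowel 'o'. The stems whose last vowel is 'o' (gahov → vegahov, vogod → vevogod) add the prefix ve-.
The other patterns: stems whose last vowel is 'a' insert -ol- after the first vowel; stems whose last vowel is 'i' delete the last vowel and add -uv; stems whose last vowel is 'e' add -im.
So sahov → vesahov.

vesahov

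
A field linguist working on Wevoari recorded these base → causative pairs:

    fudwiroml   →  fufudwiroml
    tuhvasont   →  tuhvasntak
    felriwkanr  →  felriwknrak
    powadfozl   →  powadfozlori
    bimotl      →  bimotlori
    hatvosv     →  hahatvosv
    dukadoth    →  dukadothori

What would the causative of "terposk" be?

fudwiroml and powadfozl both end in -l yet inflect differently (fufudwiroml, powadfozlori), so the final letter is not what conditions the rule; the second-to-last letter is.
"terposk" has second-to-last letter 's'. The one such stem in the data (hatvosv → hahatvosv) repeats the first consonant+vowel as a prefix (as does fudwiroml), so the same rule applies.
So terposk → teterposk.

teterposk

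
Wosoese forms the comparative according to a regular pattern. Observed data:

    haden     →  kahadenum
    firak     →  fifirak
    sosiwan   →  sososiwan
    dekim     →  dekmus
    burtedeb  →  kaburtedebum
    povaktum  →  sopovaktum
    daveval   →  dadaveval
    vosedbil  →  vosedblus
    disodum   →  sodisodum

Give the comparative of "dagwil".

dagwlus

"dagwil" has last vowel 'i'. The stems whose last vowel is 'i' (vosedbil → vosedblus, dekim → dekmus) delete the last vowel and add -us.
The other patterns: stems whose last vowel is 'a' repeat the first consonant+vowel as a prefix; stems whose last vowel is 'u' add the prefix so-; stems whose last vowel is 'e' add ka- … -um around the stem.
So dagwil → dagwlus.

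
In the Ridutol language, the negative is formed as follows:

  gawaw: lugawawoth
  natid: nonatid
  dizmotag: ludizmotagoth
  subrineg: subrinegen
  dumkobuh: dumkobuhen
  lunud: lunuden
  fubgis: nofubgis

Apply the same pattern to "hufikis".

nohufikis

dizmotag and subrineg both end in -g yet inflect differently (ludizmotagoth, subrinegen), so the final letter is not what conditions the rule; the last vowel is.
"hufikis" has last vowel 'i'. The stems whose last vowel is 'i' (fubgis → nofubgis, natid → nonatid) add the prefix no-.
The other patterns: stems whose last vowel is 'a' add lu- … -oth around the stem; stems whose last vowel is 'e' or 'u' add -en.
So hufikis → nohufikis.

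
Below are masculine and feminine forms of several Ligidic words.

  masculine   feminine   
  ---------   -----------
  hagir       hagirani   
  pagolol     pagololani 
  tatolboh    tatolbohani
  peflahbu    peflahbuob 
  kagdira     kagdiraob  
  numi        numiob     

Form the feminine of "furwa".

"furwa" ends in a vowel. The stems ending in a vowel (peflahbu → peflahbuob, kagdira → kagdiraob, numi → numiob) add -ob.
So furwa → furwaob.

furwaob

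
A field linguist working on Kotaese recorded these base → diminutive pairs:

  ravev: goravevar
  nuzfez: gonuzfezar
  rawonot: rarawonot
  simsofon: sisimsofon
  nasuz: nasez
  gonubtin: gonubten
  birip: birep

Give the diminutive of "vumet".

govumetar

nuzfez and nasuz both end in -z yet inflect differently (gonuzfezar, nasez), so the final letter is not what conditions the rule; the last vowel is.
"vumet" has last vowel 'e'. The stems whose last vowel is 'e' (ravev → goravevar, nuzfez → gonuzfezar) add go- … -ar around the stem.
The other patterns: stems whose last vowel is 'o' repeat the first consonant+vowel as a prefix; stems whose last vowel is 'i' or 'u' change the last vowel to 'e'.
So vumet → govumetar.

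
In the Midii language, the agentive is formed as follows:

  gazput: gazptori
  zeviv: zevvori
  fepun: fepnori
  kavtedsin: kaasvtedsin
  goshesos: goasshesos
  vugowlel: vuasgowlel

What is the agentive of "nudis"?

nudsori

fepun and kavtedsin both end in -n yet inflect differently (fepnori, kaasvtedsin), so the final letter is not what conditions the rule; the number of vowels is.
"nudis" has 2 vowels. The stems with 2 vowels (gazput → gazptori, zeviv → zevvori, fepun → fepnori) delete the last vowel and add -ori.
The other pattern: stems with 3 vowels insert -as- after the first vowel.
So nudis → nudsori.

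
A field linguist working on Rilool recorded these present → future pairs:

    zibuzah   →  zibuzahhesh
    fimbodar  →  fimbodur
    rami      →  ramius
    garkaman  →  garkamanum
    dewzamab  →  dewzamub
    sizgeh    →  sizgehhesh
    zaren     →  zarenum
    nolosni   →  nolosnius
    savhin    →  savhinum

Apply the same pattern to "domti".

domtius

savhin and rami both have last vowel 'i' yet inflect differently (savhinum, ramius), so the last vowel is not what conditions the rule; the final letter is.
"domti" ends in -i. The stems ending in -i (rami → ramius, nolosni → nolosnius) add -us.
So domti → domtius.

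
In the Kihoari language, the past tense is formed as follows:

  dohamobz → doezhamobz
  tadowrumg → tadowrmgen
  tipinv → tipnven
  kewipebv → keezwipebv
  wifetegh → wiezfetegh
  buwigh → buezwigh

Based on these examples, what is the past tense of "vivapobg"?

tipinv and kewipebv both end in -v yet inflect differently (tipnven, keezwipebv), so the final letter is not what conditions the rule; the second-to-last letter is.
"vivapobg" has second-to-last letter 'b'. The stems whose second-to-last letter is 'b' (kewipebv → keezwipebv, dohamobz → doezhamobz) insert -ez- after the first vowel.
The other pattern: stems whose second-to-last letter is 'm' or 'n' delete the last vowel and add -en.
So vivapobg → viezvapobg.

viezvapobg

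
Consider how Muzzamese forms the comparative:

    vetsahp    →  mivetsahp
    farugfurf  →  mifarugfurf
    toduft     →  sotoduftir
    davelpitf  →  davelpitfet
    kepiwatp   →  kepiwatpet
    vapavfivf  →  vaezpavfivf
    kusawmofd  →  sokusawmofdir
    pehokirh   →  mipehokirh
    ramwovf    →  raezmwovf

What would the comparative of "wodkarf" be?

farugfurf and vapavfivf both end in -f yet inflect differently (mifarugfurf, vaezpavfivf), so the final letter is not what conditions the rule; the second-to-last letter is.
"wodkarf" has second-to-last letter 'r'. The stems whose second-to-last letter is 'r' (pehokirh → mipehokirh, farugfurf → mifarugfurf) add the prefix mi-.
So wodkarf → miwodkarf.

miwodkarf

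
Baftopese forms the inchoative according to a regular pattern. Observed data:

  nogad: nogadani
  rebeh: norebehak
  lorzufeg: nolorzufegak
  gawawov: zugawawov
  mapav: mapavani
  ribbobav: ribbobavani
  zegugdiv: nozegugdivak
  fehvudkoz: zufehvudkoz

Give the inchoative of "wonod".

ribbobav and gawawov both end in -v yet inflect differently (ribbobavani, zugawawov), so the final letter is not what conditions the rule; the last vowel is.
"wonod" has last vowel 'o'. The stems whose last vowel is 'o' (gawawov → zugawawov, fehvudkoz → zufehvudkoz) add the prefix zu-.
The other patterns: stems whose last vowel is 'a' add -ani; stems whose last vowel is 'e' or 'i' add no- … -ak around the stem.
So wonod → zuwonod.

zuwonod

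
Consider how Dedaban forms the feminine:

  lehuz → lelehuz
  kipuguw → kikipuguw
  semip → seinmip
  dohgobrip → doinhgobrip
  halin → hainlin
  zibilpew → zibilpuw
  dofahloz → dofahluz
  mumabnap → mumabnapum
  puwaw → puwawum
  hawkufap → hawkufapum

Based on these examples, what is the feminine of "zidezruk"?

zizidezruk

kipuguw and zibilpew both end in -w yet inflect differently (kikipuguw, zibilpuw), so the final letter is not what conditions the rule; the last vowel is.
"zidezruk" has last vowel 'u'. The stems whose last vowel is 'u' (lehuz → lelehuz, kipuguw → kikipuguw) repeat the first consonant+vowel as a prefix.
The other patterns: stems whose last vowel is 'i' insert -in- after the first vowel; stems whose last vowel is 'e' or 'o' change the last vowel to 'u'; stems whose last vowel is 'a' add -um.
So zidezruk → zizidezruk.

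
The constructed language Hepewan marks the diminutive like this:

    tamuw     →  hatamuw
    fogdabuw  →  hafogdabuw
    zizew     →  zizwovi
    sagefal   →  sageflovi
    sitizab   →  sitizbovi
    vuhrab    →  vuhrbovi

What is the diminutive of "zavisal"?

zavislovi

tamuw and zizew both end in -w yet inflect differently (hatamuw, zizwovi), so the final letter is not what conditions the rule; the last vowel is.
"zavisal" has last vowel 'a'. The stems whose last vowel is 'a' (sagefal → sageflovi, sitizab → sitizbovi, vuhrab → vuhrbovi) delete the last vowel and add -ovi.
So zavisal → zavislovi.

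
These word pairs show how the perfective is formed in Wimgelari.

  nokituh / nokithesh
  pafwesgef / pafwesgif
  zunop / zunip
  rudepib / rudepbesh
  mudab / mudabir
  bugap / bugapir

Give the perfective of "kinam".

kinamir

bugap and zunop both end in -p yet inflect differently (bugapir, zunip), so the final letter is not what conditions the rule; the last vowel is.
"kinam" has last vowel 'a'. The stems whose last vowel is 'a' (bugap → bugapir, mudab → mudabir) add -ir.
The other patterns: stems whose last vowel is 'e' or 'o' change the last vowel to 'i'; stems whose last vowel is 'i' or 'u' delete the last vowel and add -esh.
So kinam → kinamir.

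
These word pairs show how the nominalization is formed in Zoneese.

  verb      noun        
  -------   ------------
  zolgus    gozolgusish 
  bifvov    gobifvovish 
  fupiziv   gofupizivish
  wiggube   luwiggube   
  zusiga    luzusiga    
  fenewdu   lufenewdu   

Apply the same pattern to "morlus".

gomorlusish

zolgus and fenewdu both have last vowel 'u' yet inflect differently (gozolgusish, lufenewdu), so the last vowel is not what conditions the rule; whether the stem ends in a vowel or a consonant is.
"morlus" ends in a consonant. The stems ending in a consonant (zolgus → gozolgusish, bifvov → gobifvovish, fupiziv → gofupizivish) add go- … -ish around the stem.
So morlus → gomorlusish.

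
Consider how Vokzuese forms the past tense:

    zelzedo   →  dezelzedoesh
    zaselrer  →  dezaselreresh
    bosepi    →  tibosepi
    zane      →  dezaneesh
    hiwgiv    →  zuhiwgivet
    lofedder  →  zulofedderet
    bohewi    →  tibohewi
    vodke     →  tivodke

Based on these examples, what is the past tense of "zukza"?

"zukza" begins with z-. The stems beginning with z- (zelzedo → dezelzedoesh, zaselrer → dezaselreresh, zane → dezaneesh) add de- … -esh around the stem.
The other patterns: stems beginning with h- or l- add zu- … -et around the stem; stems beginning with b- or v- add the prefix ti-.
So zukza → dezukzaesh.

dezukzaesh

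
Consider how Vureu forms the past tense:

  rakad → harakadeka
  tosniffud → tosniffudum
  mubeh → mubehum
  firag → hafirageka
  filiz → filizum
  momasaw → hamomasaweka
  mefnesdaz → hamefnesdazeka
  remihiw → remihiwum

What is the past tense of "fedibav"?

hafedibaveka

"fedibav" has last vowel 'a'. The stems whose last vowel is 'a' (momasaw → hamomasaweka, mefnesdaz → hamefnesdazeka, rakad → harakadeka) add ha- … -eka around the stem.
The other pattern: stems whose last vowel is 'e', 'i' or 'u' add -um.
So fedibav → hafedibaveka.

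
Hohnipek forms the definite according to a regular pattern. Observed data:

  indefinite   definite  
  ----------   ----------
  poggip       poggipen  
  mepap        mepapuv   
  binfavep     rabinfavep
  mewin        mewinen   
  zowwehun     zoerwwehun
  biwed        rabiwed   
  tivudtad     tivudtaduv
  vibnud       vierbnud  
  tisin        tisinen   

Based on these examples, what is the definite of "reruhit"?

"reruhit" has last vowel 'i'. The stems whose last vowel is 'i' (poggip → poggipen, tisin → tisinen, mewin → mewinen) add -en.
The other patterns: stems whose last vowel is 'u' insert -er- after the first vowel; stems whose last vowel is 'a' add -uv; stems whose last vowel is 'e' add the prefix ra-.
So reruhit → reruhiten.

reruhiten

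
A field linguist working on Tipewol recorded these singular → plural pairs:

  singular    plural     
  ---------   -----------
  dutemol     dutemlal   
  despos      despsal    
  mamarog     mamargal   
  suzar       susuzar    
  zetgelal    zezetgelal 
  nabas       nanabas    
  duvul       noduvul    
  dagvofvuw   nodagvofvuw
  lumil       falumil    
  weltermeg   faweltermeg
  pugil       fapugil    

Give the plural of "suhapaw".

"suhapaw" has last vowel 'a'. The stems whose last vowel is 'a' (suzar → susuzar, zetgelal → zezetgelal, nabas → nanabas) repeat the first consonant+vowel as a prefix.
So suhapaw → susuhapaw.

susuhapaw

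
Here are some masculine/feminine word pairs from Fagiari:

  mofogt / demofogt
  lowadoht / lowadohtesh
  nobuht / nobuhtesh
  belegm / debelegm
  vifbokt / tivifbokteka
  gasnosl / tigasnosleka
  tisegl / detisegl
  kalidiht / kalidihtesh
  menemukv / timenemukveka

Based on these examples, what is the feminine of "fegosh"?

kalidiht and mofogt both end in -t yet inflect differently (kalidihtesh, demofogt), so the final letter is not what conditions the rule; the second-to-last letter is.
"fegosh" has second-to-last letter 's'. The one such stem in the data (gasnosl → tigasnosleka) adds ti- … -eka around the stem, so the same rule applies.
The other patterns: stems whose second-to-last letter is 'h' add -esh; stems whose second-to-last letter is 'g' add the prefix de-.
So fegosh → tifegosheka.

tifegosheka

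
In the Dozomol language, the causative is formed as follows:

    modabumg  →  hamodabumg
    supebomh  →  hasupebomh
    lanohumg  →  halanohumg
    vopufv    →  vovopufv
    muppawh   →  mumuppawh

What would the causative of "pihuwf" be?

supebomh and muppawh both end in -h yet inflect differently (hasupebomh, mumuppawh), so the final letter is not what conditions the rule; the second-to-last letter is.
"pihuwf" has second-to-last letter 'w'. The one such stem in the data (muppawh → mumuppawh) repeats the first consonant+vowel as a prefix (as does vopufv), so the same rule applies.
So pihuwf → pipihuwf.

pipihuwf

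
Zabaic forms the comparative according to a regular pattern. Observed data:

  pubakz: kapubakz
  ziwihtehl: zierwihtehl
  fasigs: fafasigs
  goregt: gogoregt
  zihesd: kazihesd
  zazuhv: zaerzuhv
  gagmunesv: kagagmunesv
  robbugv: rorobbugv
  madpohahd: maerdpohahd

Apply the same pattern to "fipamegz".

fifipamegz

"fipamegz" has second-to-last letter 'g'. The stems whose second-to-last letter is 'g' (robbugv → rorobbugv, fasigs → fafasigs, goregt → gogoregt) repeat the first consonant+vowel as a prefix.
The other patterns: stems whose second-to-last letter is 'h' insert -er- after the first vowel; stems whose second-to-last letter is 'k' or 's' add the prefix ka-.
So fipamegz → fifipamegz.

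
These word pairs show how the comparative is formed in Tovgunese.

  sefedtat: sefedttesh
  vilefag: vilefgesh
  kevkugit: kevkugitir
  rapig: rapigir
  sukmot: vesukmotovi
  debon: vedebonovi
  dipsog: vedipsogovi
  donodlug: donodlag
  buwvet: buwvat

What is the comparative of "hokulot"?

sefedtat and kevkugit both end in -t yet inflect differently (sefedttesh, kevkugitir), so the final letter is not what conditions the rule; the last vowel is.
"hokulot" has last vowel 'o'. The stems whose last vowel is 'o' (sukmot → vesukmotovi, debon → vedebonovi, dipsog → vedipsogovi) add ve- … -ovi around the stem.
So hokulot → vehokulotovi.

vehokulotovi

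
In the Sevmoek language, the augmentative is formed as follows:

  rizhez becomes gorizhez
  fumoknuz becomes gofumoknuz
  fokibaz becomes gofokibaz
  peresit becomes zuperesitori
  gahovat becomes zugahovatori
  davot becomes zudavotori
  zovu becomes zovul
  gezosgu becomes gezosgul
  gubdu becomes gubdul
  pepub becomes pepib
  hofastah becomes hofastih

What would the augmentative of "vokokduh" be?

vokokdih

"vokokduh" ends in -h. The one such stem in the data (hofastah → hofastih) changes the last vowel to 'i' (as does pepub), so the same rule applies.
The other patterns: stems ending in -z add the prefix go-; stems ending in -t add zu- … -ori around the stem; stems ending in -u drop the final letter and add -ul.
So vokokduh → vokokdih.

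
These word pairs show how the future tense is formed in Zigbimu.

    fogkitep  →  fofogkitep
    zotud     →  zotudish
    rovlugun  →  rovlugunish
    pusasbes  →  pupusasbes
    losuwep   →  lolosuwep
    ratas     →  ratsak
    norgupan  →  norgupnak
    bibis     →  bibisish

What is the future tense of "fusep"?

fufusep

"fusep" has last vowel 'e'. The stems whose last vowel is 'e' (pusasbes → pupusasbes, fogkitep → fofogkitep, losuwep → lolosuwep) repeat the first consonant+vowel as a prefix.
The other patterns: stems whose last vowel is 'a' delete the last vowel and add -ak; stems whose last vowel is 'i' or 'u' add -ish.
So fusep → fufusep.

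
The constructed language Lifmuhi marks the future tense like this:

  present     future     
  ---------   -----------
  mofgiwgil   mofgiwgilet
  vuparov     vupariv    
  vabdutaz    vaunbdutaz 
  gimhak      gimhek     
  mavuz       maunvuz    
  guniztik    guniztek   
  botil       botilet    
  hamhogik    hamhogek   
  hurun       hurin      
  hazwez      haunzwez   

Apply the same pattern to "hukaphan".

botil and hamhogik both have last vowel 'i' yet inflect differently (botilet, hamhogek), so the last vowel is not what conditions the rule; the final letter is.
"hukaphan" ends in -n. The one such stem in the data (hurun → hurin) changes the last vowel to 'i' (as does vuparov), so the same rule applies.
The other patterns: stems ending in -l add -et; stems ending in -k change the last vowel to 'e'; stems ending in -z insert -un- after the first vowel.
So hukaphan → hukaphin.

hukaphin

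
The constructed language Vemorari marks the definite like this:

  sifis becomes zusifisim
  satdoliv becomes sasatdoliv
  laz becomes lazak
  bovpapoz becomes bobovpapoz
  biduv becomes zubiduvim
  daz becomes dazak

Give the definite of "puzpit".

daz and bovpapoz both end in -z yet inflect differently (dazak, bobovpapoz), so the final letter is not what conditions the rule; the number of vowels is.
"puzpit" has 2 vowels. The stems with 2 vowels (sifis → zusifisim, biduv → zubiduvim) add zu- … -im around the stem.
The other patterns: stems with 1 vowel add -ak; stems with 3 vowels repeat the first consonant+vowel as a prefix.
So puzpit → zupuzpitim.

zupuzpitim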